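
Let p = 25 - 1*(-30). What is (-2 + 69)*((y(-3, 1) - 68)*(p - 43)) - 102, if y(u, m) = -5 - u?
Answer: -56382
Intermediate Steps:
p = 55 (p = 25 + 30 = 55)
(-2 + 69)*((y(-3, 1) - 68)*(p - 43)) - 102 = (-2 + 69)*(((-5 - 1*(-3)) - 68)*(55 - 43)) - 102 = 67*(((-5 + 3) - 68)*12) - 102 = 67*((-2 - 68)*12) - 102 = 67*(-70*12) - 102 = 67*(-840) - 102 = -56280 - 102 = -56382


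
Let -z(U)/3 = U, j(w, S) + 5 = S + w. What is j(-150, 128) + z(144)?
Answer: -459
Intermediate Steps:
j(w, S) = -5 + S + w (j(w, S) = -5 + (S + w) = -5 + S + w)
z(U) = -3*U
j(-150, 128) + z(144) = (-5 + 128 - 150) - 3*144 = -27 - 432 = -459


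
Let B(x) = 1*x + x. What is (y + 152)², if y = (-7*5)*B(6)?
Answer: 71824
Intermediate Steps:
B(x) = 2*x (B(x) = x + x = 2*x)
y = -420 (y = (-7*5)*(2*6) = -35*12 = -420)
(y + 152)² = (-420 + 152)² = (-268)² = 71824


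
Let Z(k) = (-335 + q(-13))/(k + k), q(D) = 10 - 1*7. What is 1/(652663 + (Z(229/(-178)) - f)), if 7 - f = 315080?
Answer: 229/221641092 ≈ 1.0332e-6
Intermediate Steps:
q(D) = 3 (q(D) = 10 - 7 = 3)
f = -315073 (f = 7 - 1*315080 = 7 - 315080 = -315073)
Z(k) = -166/k (Z(k) = (-335 + 3)/(k + k) = -332*1/(2*k) = -166/k)
1/(652663 + (Z(229/(-178)) - f)) = 1/(652663 + (-166/(229/(-178)) - 1*(-315073))) = 1/(652663 + (-166/(229*(-1/178)) + 315073)) = 1/(652663 + (-166/(-229/178) + 315073)) = 1/(652663 + (-166*(-178/229) + 315073)) = 1/(652663 + (29548/229 + 315073)) = 1/(652663 + 72181265/229) = 1/(221641092/229) = 229/221641092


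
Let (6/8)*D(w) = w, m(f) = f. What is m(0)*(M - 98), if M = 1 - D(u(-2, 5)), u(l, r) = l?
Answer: 0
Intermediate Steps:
D(w) = 4*w/3
M = 11/3 (M = 1 - 4*(-2)/3 = 1 - 1*(-8/3) = 1 + 8/3 = 11/3 ≈ 3.6667)
m(0)*(M - 98) = 0*(11/3 - 98) = 0*(-283/3) = 0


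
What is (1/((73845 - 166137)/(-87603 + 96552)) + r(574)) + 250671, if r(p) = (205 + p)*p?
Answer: 21467639205/30764 ≈ 6.9782e+5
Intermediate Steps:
r(p) = p*(205 + p)
(1/((73845 - 166137)/(-87603 + 96552)) + r(574)) + 250671 = (1/((73845 - 166137)/(-87603 + 96552)) + 574*(205 + 574)) + 250671 = (1/(-92292/8949) + 574*779) + 250671 = (1/(-92292*1/8949) + 447146) + 250671 = (1/(-30764/2983) + 447146) + 250671 = (-2983/30764 + 447146) + 250671 = 13755996561/30764 + 250671 = 21467639205/30764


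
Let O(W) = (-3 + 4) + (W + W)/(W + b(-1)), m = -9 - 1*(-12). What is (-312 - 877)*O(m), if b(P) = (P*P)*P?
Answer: -4756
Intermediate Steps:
b(P) = P³ (b(P) = P²*P = P³)
m = 3 (m = -9 + 12 = 3)
O(W) = 1 + 2*W/(-1 + W) (O(W) = (-3 + 4) + (W + W)/(W + (-1)³) = 1 + (2*W)/(W - 1) = 1 + (2*W)/(-1 + W) = 1 + 2*W/(-1 + W))
(-312 - 877)*O(m) = (-312 - 877)*((-1 + 3*3)/(-1 + 3)) = -1189*(-1 + 9)/2 = -1189*8/2 = -1189*4 = -4756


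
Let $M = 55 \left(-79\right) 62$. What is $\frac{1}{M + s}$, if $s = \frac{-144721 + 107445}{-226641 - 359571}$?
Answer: $- \frac{146553}{39479903351} \approx -3.7121 \cdot 10^{-6}$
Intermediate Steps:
$s = \frac{9319}{146553}$ ($s = - \frac{37276}{-586212} = \left(-37276\right) \left(- \frac{1}{586212}\right) = \frac{9319}{146553} \approx 0.063588$)
$M = -269390$ ($M = \left(-4345\right) 62 = -269390$)
$\frac{1}{M + s} = \frac{1}{-269390 + \frac{9319}{146553}} = \frac{1}{- \frac{39479903351}{146553}} = - \frac{146553}{39479903351}$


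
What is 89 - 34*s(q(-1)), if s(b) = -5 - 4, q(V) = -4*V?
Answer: 395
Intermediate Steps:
s(b) = -9
89 - 34*s(q(-1)) = 89 - 34*(-9) = 89 + 306 = 395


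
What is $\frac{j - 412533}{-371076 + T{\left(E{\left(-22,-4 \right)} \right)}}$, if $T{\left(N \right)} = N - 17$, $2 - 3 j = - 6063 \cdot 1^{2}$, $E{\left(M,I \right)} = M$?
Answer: $\frac{1231534}{1113345} \approx 1.1062$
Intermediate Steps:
$j = \frac{6065}{3}$ ($j = \frac{2}{3} - \frac{\left(-6063\right) 1^{2}}{3} = \frac{2}{3} - \frac{\left(-6063\right) 1}{3} = \frac{2}{3} - -2021 = \frac{2}{3} + 2021 = \frac{6065}{3} \approx 2021.7$)
$T{\left(N \right)} = -17 + N$
$\frac{j - 412533}{-371076 + T{\left(E{\left(-22,-4 \right)} \right)}} = \frac{\frac{6065}{3} - 412533}{-371076 - 39} = - \frac{1231534}{3 \left(-371076 - 39\right)} = - \frac{1231534}{3 \left(-371115\right)} = \left(- \frac{1231534}{3}\right) \left(- \frac{1}{371115}\right) = \frac{1231534}{1113345}$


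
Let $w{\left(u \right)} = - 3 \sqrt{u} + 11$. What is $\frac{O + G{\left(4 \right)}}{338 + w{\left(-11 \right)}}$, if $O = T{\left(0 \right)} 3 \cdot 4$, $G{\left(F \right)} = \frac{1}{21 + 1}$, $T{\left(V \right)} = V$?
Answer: $\frac{349}{2681800} + \frac{3 i \sqrt{11}}{2681800} \approx 0.00013014 + 3.7101 \cdot 10^{-6} i$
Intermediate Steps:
$G{\left(F \right)} = \frac{1}{22}$
$w{\left(u \right)} = 11 - 3 \sqrt{u}$
$O = 0$ ($O = 0 \cdot 3 \cdot 4 = 0 \cdot 4 = 0$)
$\frac{O + G{\left(4 \right)}}{338 + w{\left(-11 \right)}} = \frac{0 + \frac{1}{22}}{338 + \left(11 - 3 \sqrt{-11}\right)} = \frac{1}{22 \left(338 + \left(11 - 3 i \sqrt{11}\right)\right)} = \frac{1}{22 \left(349 - 3 i \sqrt{11}\right)}$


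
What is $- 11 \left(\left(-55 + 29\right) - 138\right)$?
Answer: $1804$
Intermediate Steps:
$- 11 \left(\left(-55 + 29\right) - 138\right) = - 11 \left(-26 - 138\right) = \left(-11\right) \left(-164\right) = 1804$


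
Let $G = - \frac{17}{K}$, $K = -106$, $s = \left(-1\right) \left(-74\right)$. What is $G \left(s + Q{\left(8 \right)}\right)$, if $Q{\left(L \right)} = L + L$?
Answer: $\frac{765}{53} \approx 14.434$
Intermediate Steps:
$s = 74$
$Q{\left(L \right)} = 2 L$
$G = \frac{17}{106}$ ($G = - \frac{17}{-106} = \left(-17\right) \left(- \frac{1}{106}\right) = \frac{17}{106} \approx 0.16038$)
$G \left(s + Q{\left(8 \right)}\right) = \frac{17 \left(74 + 2 \cdot 8\right)}{106} = \frac{17 \left(74 + 16\right)}{106} = \frac{17}{106} \cdot 90 = \frac{765}{53}$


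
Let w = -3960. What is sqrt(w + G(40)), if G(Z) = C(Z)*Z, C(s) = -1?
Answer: 20*I*sqrt(10) ≈ 63.246*I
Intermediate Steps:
G(Z) = -Z
sqrt(w + G(40)) = sqrt(-3960 - 1*40) = sqrt(-3960 - 40) = sqrt(-4000) = 20*I*sqrt(10)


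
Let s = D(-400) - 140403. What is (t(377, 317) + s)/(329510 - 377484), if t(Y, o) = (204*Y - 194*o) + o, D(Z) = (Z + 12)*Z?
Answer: -15262/23987 ≈ -0.63626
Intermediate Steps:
D(Z) = Z*(12 + Z) (D(Z) = (12 + Z)*Z = Z*(12 + Z))
t(Y, o) = -193*o + 204*Y (t(Y, o) = (-194*o + 204*Y) + o = -193*o + 204*Y)
s = 14797 (s = -400*(12 - 400) - 140403 = -400*(-388) - 140403 = 155200 - 140403 = 14797)
(t(377, 317) + s)/(329510 - 377484) = ((-193*317 + 204*377) + 14797)/(329510 - 377484) = ((-61181 + 76908) + 14797)/(-47974) = (15727 + 14797)*(-1/47974) = 30524*(-1/47974) = -15262/23987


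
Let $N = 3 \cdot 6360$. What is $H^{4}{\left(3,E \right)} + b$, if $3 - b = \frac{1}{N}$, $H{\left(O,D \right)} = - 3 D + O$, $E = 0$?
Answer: $\frac{1602719}{19080} \approx 84.0$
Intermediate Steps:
$H{\left(O,D \right)} = O - 3 D$
$N = 19080$
$b = \frac{57239}{19080}$ ($b = 3 - \frac{1}{19080} = \frac{57239}{19080} \approx 2.9999$)
$H^{4}{\left(3,E \right)} + b = \left(3 - 0\right)^{4} + \frac{57239}{19080} = \left(3 + 0\right)^{4} + \frac{57239}{19080} = 3^{4} + \frac{57239}{19080} = 81 + \frac{57239}{19080} = \frac{1602719}{19080}$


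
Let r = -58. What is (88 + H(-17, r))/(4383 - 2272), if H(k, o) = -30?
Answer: 58/2111 ≈ 0.027475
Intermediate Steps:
(88 + H(-17, r))/(4383 - 2272) = (88 - 30)/(4383 - 2272) = 58/2111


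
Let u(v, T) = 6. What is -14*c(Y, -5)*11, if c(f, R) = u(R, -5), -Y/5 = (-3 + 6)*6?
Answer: -924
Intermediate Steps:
Y = -90 (Y = -5*(-3 + 6)*6 = -15*6 = -5*18 = -90)
c(f, R) = 6
-14*c(Y, -5)*11 = -14*6*11 = -84*11 = -924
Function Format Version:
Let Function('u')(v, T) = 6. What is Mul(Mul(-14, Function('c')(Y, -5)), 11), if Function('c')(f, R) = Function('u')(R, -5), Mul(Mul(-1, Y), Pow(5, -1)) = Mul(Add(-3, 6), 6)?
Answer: -924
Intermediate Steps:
Y = -90 (Y = Mul(-5, Mul(Add(-3, 6), 6)) = Mul(-5, Mul(3, 6)) = Mul(-5, 18) = -90)
Function('c')(f, R) = 6
Mul(Mul(-14, Function('c')(Y, -5)), 11) = Mul(Mul(-14, 6), 11) = Mul(-84, 11) = -924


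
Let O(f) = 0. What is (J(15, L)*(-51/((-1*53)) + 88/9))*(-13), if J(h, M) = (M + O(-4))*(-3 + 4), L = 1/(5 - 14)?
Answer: 66599/4293 ≈ 15.513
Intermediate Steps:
L = -1/9 (L = 1/(-9) = -1/9 ≈ -0.11111)
J(h, M) = M (J(h, M) = (M + 0)*(-3 + 4) = M*1 = M)
(J(15, L)*(-51/((-1*53)) + 88/9))*(-13) = -(-51/((-1*53)) + 88/9)/9*(-13) = -(-51/(-53) + 88*(1/9))/9*(-13) = -(-51*(-1/53) + 88/9)/9*(-13) = -(51/53 + 88/9)/9*(-13) = -1/9*5123/477*(-13) = -5123/4293*(-13) = 66599/4293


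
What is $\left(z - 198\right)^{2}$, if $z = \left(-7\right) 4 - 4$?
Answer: $52900$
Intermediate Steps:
$z = -32$ ($z = -28 - 4 = -32$)
$\left(z - 198\right)^{2} = \left(-32 - 198\right)^{2} = \left(-230\right)^{2} = 52900$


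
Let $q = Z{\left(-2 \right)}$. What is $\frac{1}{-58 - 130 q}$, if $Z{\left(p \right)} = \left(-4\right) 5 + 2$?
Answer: $\frac{1}{2282} \approx 0.00043821$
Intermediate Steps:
$Z{\left(p \right)} = -18$ ($Z{\left(p \right)} = -20 + 2 = -18$)
$q = -18$
$\frac{1}{-58 - 130 q} = \frac{1}{-58 - -2340} = \frac{1}{-58 + 2340} = \frac{1}{2282}$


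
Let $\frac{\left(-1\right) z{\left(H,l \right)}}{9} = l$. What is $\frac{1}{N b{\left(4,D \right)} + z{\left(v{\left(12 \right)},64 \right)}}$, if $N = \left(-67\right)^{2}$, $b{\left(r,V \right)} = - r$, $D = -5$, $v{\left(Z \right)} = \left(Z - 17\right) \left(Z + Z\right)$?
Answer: $- \frac{1}{18532} \approx -5.3961 \cdot 10^{-5}$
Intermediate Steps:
$v{\left(Z \right)} = 2 Z \left(-17 + Z\right)$ ($v{\left(Z \right)} = \left(-17 + Z\right) 2 Z = 2 Z \left(-17 + Z\right)$)
$z{\left(H,l \right)} = - 9 l$
$N = 4489$
$\frac{1}{N b{\left(4,D \right)} + z{\left(v{\left(12 \right)},64 \right)}} = \frac{1}{4489 \left(\left(-1\right) 4\right) - 576} = \frac{1}{4489 \left(-4\right) - 576} = \frac{1}{-17956 - 576} = \frac{1}{-18532} = - \frac{1}{18532}$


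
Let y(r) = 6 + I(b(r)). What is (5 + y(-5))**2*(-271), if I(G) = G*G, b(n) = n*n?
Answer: -109618416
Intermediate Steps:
b(n) = n**2
I(G) = G**2
y(r) = 6 + r**4 (y(r) = 6 + (r**2)**2 = 6 + r**4)
(5 + y(-5))**2*(-271) = (5 + (6 + (-5)**4))**2*(-271) = (5 + (6 + 625))**2*(-271) = (5 + 631)**2*(-271) = 636**2*(-271) = 404496*(-271) = -109618416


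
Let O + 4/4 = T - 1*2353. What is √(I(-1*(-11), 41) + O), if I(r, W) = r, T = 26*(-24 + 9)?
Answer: I*√2733 ≈ 52.278*I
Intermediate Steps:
T = -390 (T = 26*(-15) = -390)
O = -2744 (O = -1 + (-390 - 1*2353) = -1 + (-390 - 2353) = -1 - 2743 = -2744)
√(I(-1*(-11), 41) + O) = √(-1*(-11) - 2744) = √(11 - 2744) = √(-2733) = I*√2733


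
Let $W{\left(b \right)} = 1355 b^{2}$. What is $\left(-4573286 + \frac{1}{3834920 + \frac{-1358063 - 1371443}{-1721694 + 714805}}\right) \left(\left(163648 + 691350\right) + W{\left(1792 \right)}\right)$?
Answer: $- \frac{2955928055445648653997192501}{148513134361} \approx -1.9903 \cdot 10^{16}$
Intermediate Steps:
$\left(-4573286 + \frac{1}{3834920 + \frac{-1358063 - 1371443}{-1721694 + 714805}}\right) \left(\left(163648 + 691350\right) + W{\left(1792 \right)}\right) = \left(-4573286 + \frac{1}{3834920 + \frac{-1358063 - 1371443}{-1721694 + 714805}}\right) \left(\left(163648 + 691350\right) + 1355 \cdot 1792^{2}\right) = \left(-4573286 + \frac{1}{3834920 - \frac{2729506}{-1006889}}\right) \left(854998 + 1355 \cdot 3211264\right) = \left(-4573286 + \frac{1}{3834920 - - \frac{209962}{77453}}\right) \left(854998 + 4351262720\right) = \left(-4573286 + \frac{1}{3834920 + \frac{209962}{77453}}\right) 4352117718 = \left(-4573286 + \frac{1}{\frac{297026268722}{77453}}\right) 4352117718 = \left(-4573286 + \frac{77453}{297026268722}\right) 4352117718 = \left(- \frac{1358386076378483039}{297026268722}\right) 4352117718 = - \frac{2955928055445648653997192501}{148513134361}$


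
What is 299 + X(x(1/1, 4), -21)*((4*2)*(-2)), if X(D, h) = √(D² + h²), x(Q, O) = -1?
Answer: 299 - 16*√442 ≈ -37.381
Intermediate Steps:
299 + X(x(1/1, 4), -21)*((4*2)*(-2)) = 299 + √((-1)² + (-21)²)*((4*2)*(-2)) = 299 + √(1 + 441)*(8*(-2)) = 299 + √442*(-16) = 299 - 16*√442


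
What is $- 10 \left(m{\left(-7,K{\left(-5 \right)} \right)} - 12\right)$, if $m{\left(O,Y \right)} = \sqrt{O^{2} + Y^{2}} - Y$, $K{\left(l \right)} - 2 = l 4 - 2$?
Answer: $-80 - 10 \sqrt{449} \approx -291.9$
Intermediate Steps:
$K{\left(l \right)} = 4 l$ ($K{\left(l \right)} = 2 + \left(l 4 - 2\right) = 2 + \left(4 l - 2\right) = 2 + \left(-2 + 4 l\right) = 4 l$)
$- 10 \left(m{\left(-7,K{\left(-5 \right)} \right)} - 12\right) = - 10 \left(\left(\sqrt{\left(-7\right)^{2} + \left(4 \left(-5\right)\right)^{2}} - 4 \left(-5\right)\right) - 12\right) = - 10 \left(\left(\sqrt{49 + \left(-20\right)^{2}} - -20\right) - 12\right) = - 10 \left(\left(\sqrt{49 + 400} + 20\right) - 12\right) = - 10 \left(\left(\sqrt{449} + 20\right) - 12\right) = - 10 \left(\left(20 + \sqrt{449}\right) - 12\right) = - 10 \left(8 + \sqrt{449}\right) = -80 - 10 \sqrt{449}$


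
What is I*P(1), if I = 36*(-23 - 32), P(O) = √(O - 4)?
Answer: -1980*I*√3 ≈ -3429.5*I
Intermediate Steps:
P(O) = √(-4 + O)
I = -1980 (I = 36*(-55) = -1980)
I*P(1) = -1980*√(-4 + 1) = -1980*I*√3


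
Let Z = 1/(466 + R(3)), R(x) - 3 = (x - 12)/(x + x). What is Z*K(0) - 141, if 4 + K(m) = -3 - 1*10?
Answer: -7757/55 ≈ -141.04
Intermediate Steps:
R(x) = 3 + (-12 + x)/(2*x) (R(x) = 3 + (x - 12)/(x + x) = 3 + (-12 + x)/((2*x)) = 3 + (-12 + x)*(1/(2*x)) = 3 + (-12 + x)/(2*x))
K(m) = -17 (K(m) = -4 + (-3 - 1*10) = -4 + (-3 - 10) = -4 - 13 = -17)
Z = 2/935 (Z = 1/(466 + (7/2 - 6/3)) = 1/(466 + (7/2 - 6*1/3)) = 1/(466 + (7/2 - 2)) = 1/(466 + 3/2) = 1/(935/2) = 2/935 ≈ 0.0021390)
Z*K(0) - 141 = (2/935)*(-17) - 141 = -2/55 - 141 = -7757/55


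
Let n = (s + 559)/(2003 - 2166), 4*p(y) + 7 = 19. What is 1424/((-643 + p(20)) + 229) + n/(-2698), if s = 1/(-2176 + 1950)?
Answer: -141477904913/40848847764 ≈ -3.4634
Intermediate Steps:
s = -1/226 (s = 1/(-226) = -1/226 ≈ -0.0044248)
p(y) = 3 (p(y) = -7/4 + (1/4)*19 = -7/4 + 19/4 = 3)
n = -126333/36838 (n = (-1/226 + 559)/(2003 - 2166) = (126333/226)/(-163) = (126333/226)*(-1/163) = -126333/36838 ≈ -3.4294)
1424/((-643 + p(20)) + 229) + n/(-2698) = 1424/((-643 + 3) + 229) - 126333/36838/(-2698) = 1424/(-640 + 229) - 126333/36838*(-1/2698) = 1424/(-411) + 126333/99388924 = 1424*(-1/411) + 126333/99388924 = -1424/411 + 126333/99388924 = -141477904913/40848847764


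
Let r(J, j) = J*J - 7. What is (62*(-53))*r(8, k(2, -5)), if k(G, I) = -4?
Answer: -187302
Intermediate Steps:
r(J, j) = -7 + J² (r(J, j) = J² - 7 = -7 + J²)
(62*(-53))*r(8, k(2, -5)) = (62*(-53))*(-7 + 8²) = -3286*(-7 + 64) = -3286*57 = -187302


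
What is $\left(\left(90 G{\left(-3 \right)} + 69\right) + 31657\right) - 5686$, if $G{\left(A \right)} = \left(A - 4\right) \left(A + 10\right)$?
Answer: $21630$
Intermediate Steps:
$G{\left(A \right)} = \left(-4 + A\right) \left(10 + A\right)$
$\left(\left(90 G{\left(-3 \right)} + 69\right) + 31657\right) - 5686 = \left(\left(90 \left(-40 + \left(-3\right)^{2} + 6 \left(-3\right)\right) + 69\right) + 31657\right) - 5686 = \left(\left(90 \left(-40 + 9 - 18\right) + 69\right) + 31657\right) - 5686 = \left(\left(90 \left(-49\right) + 69\right) + 31657\right) - 5686 = \left(\left(-4410 + 69\right) + 31657\right) - 5686 = \left(-4341 + 31657\right) - 5686 = 27316 - 5686 = 21630$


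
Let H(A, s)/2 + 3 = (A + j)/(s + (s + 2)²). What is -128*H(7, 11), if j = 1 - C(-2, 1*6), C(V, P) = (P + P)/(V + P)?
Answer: 6848/9 ≈ 760.89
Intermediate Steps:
C(V, P) = 2*P/(P + V) (C(V, P) = (2*P)/(P + V) = 2*P/(P + V))
j = -2 (j = 1 - 2*1*6/(1*6 - 2) = 1 - 2*6/(6 - 2) = 1 - 2*6/4 = 1 - 1*3 = 1 - 3 = -2)
H(A, s) = -6 + 2*(-2 + A)/(s + (2 + s)²) (H(A, s) = -6 + 2*((A - 2)/(s + (s + 2)²)) = -6 + 2*((-2 + A)/(s + (2 + s)²)) = -6 + 2*(-2 + A)/(s + (2 + s)²))
-128*H(7, 11) = -256*(-2 + 7 - 3*11 - 3*(2 + 11)²)/(11 + (2 + 11)²) = -256*(-2 + 7 - 33 - 3*13²)/(11 + 13²) = -256*(-2 + 7 - 33 - 3*169)/(11 + 169) = -256*(-2 + 7 - 33 - 507)/180 = -256*(-535)/180 = -128*(-107/18) = 6848/9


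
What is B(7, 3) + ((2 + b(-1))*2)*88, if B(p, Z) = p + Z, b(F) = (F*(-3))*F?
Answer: -166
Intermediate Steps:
b(F) = -3*F² (b(F) = (-3*F)*F = -3*F²)
B(p, Z) = Z + p
B(7, 3) + ((2 + b(-1))*2)*88 = (3 + 7) + ((2 - 3*(-1)²)*2)*88 = 10 + ((2 - 3*1)*2)*88 = 10 + ((2 - 3)*2)*88 = 10 - 1*2*88 = 10 - 2*88 = 10 - 176 = -166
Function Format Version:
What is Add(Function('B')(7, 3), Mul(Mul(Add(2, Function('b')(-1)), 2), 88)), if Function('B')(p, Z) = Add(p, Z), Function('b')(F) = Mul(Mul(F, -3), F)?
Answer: -166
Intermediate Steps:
Function('b')(F) = Mul(-3, Pow(F, 2)) (Function('b')(F) = Mul(Mul(-3, F), F) = Mul(-3, Pow(F, 2)))
Function('B')(p, Z) = Add(Z, p)
Add(Function('B')(7, 3), Mul(Mul(Add(2, Function('b')(-1)), 2), 88)) = Add(Add(3, 7), Mul(Mul(Add(2, Mul(-3, Pow(-1, 2))), 2), 88)) = Add(10, Mul(Mul(Add(2, Mul(-3, 1)), 2), 88)) = Add(10, Mul(Mul(Add(2, -3), 2), 88)) = Add(10, Mul(Mul(-1, 2), 88)) = Add(10, Mul(-2, 88)) = Add(10, -176) = -166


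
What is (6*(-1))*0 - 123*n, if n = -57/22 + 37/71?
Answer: 397659/1562 ≈ 254.58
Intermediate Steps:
n = -3233/1562 (n = -57*1/22 + 37*(1/71) = -57/22 + 37/71 = -3233/1562 ≈ -2.0698)
(6*(-1))*0 - 123*n = (6*(-1))*0 - 123*(-3233/1562) = -6*0 + 397659/1562 = 0 + 397659/1562 = 397659/1562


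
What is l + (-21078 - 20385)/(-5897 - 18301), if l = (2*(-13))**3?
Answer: -141754195/8066 ≈ -17574.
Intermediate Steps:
l = -17576 (l = (-26)**3 = -17576)
l + (-21078 - 20385)/(-5897 - 18301) = -17576 + (-21078 - 20385)/(-5897 - 18301) = -17576 - 41463/(-24198) = -17576 - 41463*(-1/24198) = -17576 + 13821/8066 = -141754195/8066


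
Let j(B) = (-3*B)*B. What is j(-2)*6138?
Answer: -73656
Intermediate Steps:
j(B) = -3*B**2
j(-2)*6138 = -3*(-2)**2*6138 = -3*4*6138 = -12*6138 = -73656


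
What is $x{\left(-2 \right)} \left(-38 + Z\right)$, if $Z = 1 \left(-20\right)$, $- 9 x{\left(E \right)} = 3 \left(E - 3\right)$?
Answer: $- \frac{290}{3} \approx -96.667$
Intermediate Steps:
$x{\left(E \right)} = 1 - \frac{E}{3}$ ($x{\left(E \right)} = - \frac{3 \left(E - 3\right)}{9} = - \frac{3 \left(-3 + E\right)}{9} = - \frac{-9 + 3 E}{9} = 1 - \frac{E}{3}$)
$Z = -20$
$x{\left(-2 \right)} \left(-38 + Z\right) = \left(1 - - \frac{2}{3}\right) \left(-38 - 20\right) = \left(1 + \frac{2}{3}\right) \left(-58\right) = \frac{5}{3} \left(-58\right) = - \frac{290}{3}$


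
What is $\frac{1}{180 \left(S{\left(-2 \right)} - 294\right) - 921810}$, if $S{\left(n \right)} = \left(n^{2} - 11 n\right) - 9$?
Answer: $- \frac{1}{971670} \approx -1.0292 \cdot 10^{-6}$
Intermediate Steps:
$S{\left(n \right)} = -9 + n^{2} - 11 n$
$\frac{1}{180 \left(S{\left(-2 \right)} - 294\right) - 921810} = \frac{1}{180 \left(\left(-9 + \left(-2\right)^{2} - -22\right) - 294\right) - 921810} = \frac{1}{180 \left(\left(-9 + 4 + 22\right) - 294\right) - 921810} = \frac{1}{180 \left(17 - 294\right) - 921810} = \frac{1}{180 \left(-277\right) - 921810} = \frac{1}{-49860 - 921810} = \frac{1}{-971670} = - \frac{1}{971670}$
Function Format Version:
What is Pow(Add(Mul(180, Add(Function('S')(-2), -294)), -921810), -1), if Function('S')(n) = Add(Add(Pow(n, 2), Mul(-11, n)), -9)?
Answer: Rational(-1, 971670) ≈ -1.0292e-6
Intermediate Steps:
Function('S')(n) = Add(-9, Pow(n, 2), Mul(-11, n))
Pow(Add(Mul(180, Add(Function('S')(-2), -294)), -921810), -1) = Pow(Add(Mul(180, Add(Add(-9, Pow(-2, 2), Mul(-11, -2)), -294)), -921810), -1) = Pow(Add(Mul(180, Add(Add(-9, 4, 22), -294)), -921810), -1) = Pow(Add(Mul(180, Add(17, -294)), -921810), -1) = Pow(Add(Mul(180, -277), -921810), -1) = Pow(Add(-49860, -921810), -1) = Pow(-971670, -1) = Rational(-1, 971670)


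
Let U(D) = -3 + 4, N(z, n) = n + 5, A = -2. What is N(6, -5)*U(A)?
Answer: 0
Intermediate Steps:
N(z, n) = 5 + n
U(D) = 1
N(6, -5)*U(A) = (5 - 5)*1 = 0*1 = 0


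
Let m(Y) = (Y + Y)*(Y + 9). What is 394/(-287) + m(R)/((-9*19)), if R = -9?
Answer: -394/287 ≈ -1.3728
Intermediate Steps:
m(Y) = 2*Y*(9 + Y) (m(Y) = (2*Y)*(9 + Y) = 2*Y*(9 + Y))
394/(-287) + m(R)/((-9*19)) = 394/(-287) + (2*(-9)*(9 - 9))/((-9*19)) = 394*(-1/287) + (2*(-9)*0)/(-171) = -394/287 + 0*(-1/171) = -394/287 + 0 = -394/287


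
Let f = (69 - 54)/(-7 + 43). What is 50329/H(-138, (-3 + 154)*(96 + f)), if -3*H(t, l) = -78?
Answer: 50329/26 ≈ 1935.7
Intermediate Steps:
f = 5/12 (f = 15/36 = 15*(1/36) = 5/12 ≈ 0.41667)
H(t, l) = 26 (H(t, l) = -⅓*(-78) = 26)
50329/H(-138, (-3 + 154)*(96 + f)) = 50329/26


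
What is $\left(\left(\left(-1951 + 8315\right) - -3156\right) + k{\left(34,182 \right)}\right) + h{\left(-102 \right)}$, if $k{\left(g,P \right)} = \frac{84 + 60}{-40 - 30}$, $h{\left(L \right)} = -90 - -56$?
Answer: $\frac{331938}{35} \approx 9483.9$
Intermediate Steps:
$h{\left(L \right)} = -34$ ($h{\left(L \right)} = -90 + 56 = -34$)
$k{\left(g,P \right)} = - \frac{72}{35}$ ($k{\left(g,P \right)} = \frac{144}{-70} = 144 \left(- \frac{1}{70}\right) = - \frac{72}{35}$)
$\left(\left(\left(-1951 + 8315\right) - -3156\right) + k{\left(34,182 \right)}\right) + h{\left(-102 \right)} = \left(\left(\left(-1951 + 8315\right) - -3156\right) - \frac{72}{35}\right) - 34 = \left(\left(6364 + 3156\right) - \frac{72}{35}\right) - 34 = \left(9520 - \frac{72}{35}\right) - 34 = \frac{333128}{35} - 34 = \frac{331938}{35}$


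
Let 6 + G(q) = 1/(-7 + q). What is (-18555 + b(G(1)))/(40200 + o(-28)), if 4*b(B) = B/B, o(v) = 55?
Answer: -74219/161020 ≈ -0.46093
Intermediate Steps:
G(q) = -6 + 1/(-7 + q)
b(B) = ¼ (b(B) = (B/B)/4 = (¼)*1 = ¼)
(-18555 + b(G(1)))/(40200 + o(-28)) = (-18555 + ¼)/(40200 + 55) = -74219/4/40255 = -74219/4*1/40255 = -74219/161020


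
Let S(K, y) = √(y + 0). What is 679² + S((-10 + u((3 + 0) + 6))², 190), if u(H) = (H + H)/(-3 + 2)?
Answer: 461041 + √190 ≈ 4.6106e+5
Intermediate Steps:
u(H) = -2*H (u(H) = (2*H)/(-1) = (2*H)*(-1) = -2*H)
S(K, y) = √y
679² + S((-10 + u((3 + 0) + 6))², 190) = 679² + √190 = 461041 + √190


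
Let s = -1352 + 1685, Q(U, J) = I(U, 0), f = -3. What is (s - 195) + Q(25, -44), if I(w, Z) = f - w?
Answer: 110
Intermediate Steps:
I(w, Z) = -3 - w
Q(U, J) = -3 - U
s = 333
(s - 195) + Q(25, -44) = (333 - 195) + (-3 - 1*25) = 138 + (-3 - 25) = 138 - 28 = 110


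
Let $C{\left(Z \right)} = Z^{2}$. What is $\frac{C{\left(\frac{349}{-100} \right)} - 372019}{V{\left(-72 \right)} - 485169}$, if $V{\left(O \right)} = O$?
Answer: $\frac{1240022733}{1617470000} \approx 0.76664$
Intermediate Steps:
$\frac{C{\left(\frac{349}{-100} \right)} - 372019}{V{\left(-72 \right)} - 485169} = \frac{\left(\frac{349}{-100}\right)^{2} - 372019}{-72 - 485169} = \frac{\left(349 \left(- \frac{1}{100}\right)\right)^{2} - 372019}{-485241} = \left(\left(- \frac{349}{100}\right)^{2} - 372019\right) \left(- \frac{1}{485241}\right) = \left(\frac{121801}{10000} - 372019\right) \left(- \frac{1}{485241}\right) = \left(- \frac{3720068199}{10000}\right) \left(- \frac{1}{485241}\right) = \frac{1240022733}{1617470000}$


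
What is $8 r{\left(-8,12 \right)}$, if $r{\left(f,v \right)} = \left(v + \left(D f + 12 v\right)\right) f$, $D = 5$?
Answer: $-7424$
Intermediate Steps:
$r{\left(f,v \right)} = f \left(5 f + 13 v\right)$ ($r{\left(f,v \right)} = \left(v + \left(5 f + 12 v\right)\right) f = \left(5 f + 13 v\right) f = f \left(5 f + 13 v\right)$)
$8 r{\left(-8,12 \right)} = 8 \left(- 8 \left(5 \left(-8\right) + 13 \cdot 12\right)\right) = 8 \left(- 8 \left(-40 + 156\right)\right) = 8 \left(\left(-8\right) 116\right) = 8 \left(-928\right) = -7424$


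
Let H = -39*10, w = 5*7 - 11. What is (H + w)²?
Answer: 133956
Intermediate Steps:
w = 24 (w = 35 - 11 = 24)
H = -390
(H + w)² = (-390 + 24)² = (-366)² = 133956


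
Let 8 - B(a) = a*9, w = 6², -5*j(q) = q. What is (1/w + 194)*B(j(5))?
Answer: 118745/36 ≈ 3298.5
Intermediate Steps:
j(q) = -q/5
w = 36
B(a) = 8 - 9*a (B(a) = 8 - a*9 = 8 - 9*a)
(1/w + 194)*B(j(5)) = (1/36 + 194)*(8 - (-9)*5/5) = (1/36 + 194)*(8 - 9*(-1)) = 6985*(8 + 9)/36 = (6985/36)*17 = 118745/36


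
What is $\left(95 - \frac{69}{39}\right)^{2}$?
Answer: $\frac{1468944}{169} \approx 8692.0$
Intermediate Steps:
$\left(95 - \frac{69}{39}\right)^{2} = \left(95 - \frac{23}{13}\right)^{2} = \left(\frac{1212}{13}\right)^{2} = \frac{1468944}{169}$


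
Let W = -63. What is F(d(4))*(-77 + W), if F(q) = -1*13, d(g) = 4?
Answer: 1820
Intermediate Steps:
F(q) = -13
F(d(4))*(-77 + W) = -13*(-77 - 63) = -13*(-140) = 1820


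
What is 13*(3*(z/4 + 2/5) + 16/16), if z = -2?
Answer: 91/10 ≈ 9.1000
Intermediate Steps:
13*(3*(z/4 + 2/5) + 16/16) = 13*(3*(-2/4 + 2/5) + 16/16) = 13*(3*(-2*¼ + 2*(⅕)) + 16*(1/16)) = 13*(3*(-½ + ⅖) + 1) = 13*(3*(-⅒) + 1) = 13*(-3/10 + 1) = 13*(7/10) = 91/10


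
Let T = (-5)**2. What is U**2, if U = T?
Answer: 625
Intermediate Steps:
T = 25
U = 25
U**2 = 25**2 = 625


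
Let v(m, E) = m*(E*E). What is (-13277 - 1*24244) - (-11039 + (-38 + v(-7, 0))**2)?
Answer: -27926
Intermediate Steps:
v(m, E) = m*E**2
(-13277 - 1*24244) - (-11039 + (-38 + v(-7, 0))**2) = (-13277 - 1*24244) - (-11039 + (-38 - 7*0**2)**2) = (-13277 - 24244) - (-11039 + (-38 - 7*0)**2) = -37521 - (-11039 + (-38 + 0)**2) = -37521 - (-11039 + (-38)**2) = -37521 - (-11039 + 1444) = -37521 - 1*(-9595) = -37521 + 9595 = -27926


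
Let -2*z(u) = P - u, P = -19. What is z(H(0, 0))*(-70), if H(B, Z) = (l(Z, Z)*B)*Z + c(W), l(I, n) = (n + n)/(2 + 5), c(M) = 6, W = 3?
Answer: -875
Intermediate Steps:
l(I, n) = 2*n/7 (l(I, n) = (2*n)/7 = (2*n)*(⅐) = 2*n/7)
H(B, Z) = 6 + 2*B*Z²/7 (H(B, Z) = ((2*Z/7)*B)*Z + 6 = (2*B*Z/7)*Z + 6 = 2*B*Z²/7 + 6 = 6 + 2*B*Z²/7)
z(u) = 19/2 + u/2 (z(u) = -(-19 - u)/2 = 19/2 + u/2)
z(H(0, 0))*(-70) = (19/2 + (6 + (2/7)*0*0²)/2)*(-70) = (19/2 + (6 + (2/7)*0*0)/2)*(-70) = (19/2 + (6 + 0)/2)*(-70) = (19/2 + (½)*6)*(-70) = (19/2 + 3)*(-70) = (25/2)*(-70) = -875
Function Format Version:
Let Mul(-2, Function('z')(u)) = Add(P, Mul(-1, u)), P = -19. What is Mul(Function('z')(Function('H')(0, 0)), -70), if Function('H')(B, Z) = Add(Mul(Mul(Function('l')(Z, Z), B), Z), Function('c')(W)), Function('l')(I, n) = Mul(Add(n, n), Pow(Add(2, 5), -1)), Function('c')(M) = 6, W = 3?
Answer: -875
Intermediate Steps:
Function('l')(I, n) = Mul(Rational(2, 7), n) (Function('l')(I, n) = Mul(Mul(2, n), Pow(7, -1)) = Mul(Mul(2, n), Rational(1, 7)) = Mul(Rational(2, 7), n))
Function('H')(B, Z) = Add(6, Mul(Rational(2, 7), B, Pow(Z, 2))) (Function('H')(B, Z) = Add(Mul(Mul(Mul(Rational(2, 7), Z), B), Z), 6) = Add(Mul(Mul(Rational(2, 7), B, Z), Z), 6) = Add(Mul(Rational(2, 7), B, Pow(Z, 2)), 6) = Add(6, Mul(Rational(2, 7), B, Pow(Z, 2))))
Function('z')(u) = Add(Rational(19, 2), Mul(Rational(1, 2), u)) (Function('z')(u) = Mul(Rational(-1, 2), Add(-19, Mul(-1, u))) = Add(Rational(19, 2), Mul(Rational(1, 2), u)))
Mul(Function('z')(Function('H')(0, 0)), -70) = Mul(Add(Rational(19, 2), Mul(Rational(1, 2), Add(6, Mul(Rational(2, 7), 0, Pow(0, 2))))), -70) = Mul(Add(Rational(19, 2), Mul(Rational(1, 2), Add(6, Mul(Rational(2, 7), 0, 0)))), -70) = Mul(Add(Rational(19, 2), Mul(Rational(1, 2), Add(6, 0))), -70) = Mul(Add(Rational(19, 2), Mul(Rational(1, 2), 6)), -70) = Mul(Add(Rational(19, 2), 3), -70) = Mul(Rational(25, 2), -70) = -875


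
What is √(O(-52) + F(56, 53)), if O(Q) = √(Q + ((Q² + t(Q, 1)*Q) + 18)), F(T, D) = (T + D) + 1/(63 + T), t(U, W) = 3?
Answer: √(1543668 + 14161*√2514)/119 ≈ 12.615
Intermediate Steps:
F(T, D) = D + T + 1/(63 + T) (F(T, D) = (D + T) + 1/(63 + T) = D + T + 1/(63 + T))
O(Q) = √(18 + Q² + 4*Q) (O(Q) = √(Q + ((Q² + 3*Q) + 18)) = √(Q + (18 + Q² + 3*Q)) = √(18 + Q² + 4*Q))
√(O(-52) + F(56, 53)) = √(√(18 + (-52)² + 4*(-52)) + (1 + 56² + 63*53 + 63*56 + 53*56)/(63 + 56)) = √(√(18 + 2704 - 208) + (1 + 3136 + 3339 + 3528 + 2968)/119) = √(√2514 + (1/119)*12972) = √(√2514 + 12972/119) = √(12972/119 + √2514)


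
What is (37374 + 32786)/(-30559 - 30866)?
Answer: -14032/12285 ≈ -1.1422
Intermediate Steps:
(37374 + 32786)/(-30559 - 30866) = 70160/(-61425) = 70160*(-1/61425) = -14032/12285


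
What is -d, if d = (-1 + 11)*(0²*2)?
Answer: 0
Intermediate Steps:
d = 0 (d = 10*(0*2) = 10*0 = 0)
-d = -1*0 = 0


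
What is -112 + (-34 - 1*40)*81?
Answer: -6106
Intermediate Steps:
-112 + (-34 - 1*40)*81 = -112 + (-34 - 40)*81 = -112 - 74*81 = -112 - 5994 = -6106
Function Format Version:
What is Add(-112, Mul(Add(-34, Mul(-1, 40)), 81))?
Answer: -6106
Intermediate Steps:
Add(-112, Mul(Add(-34, Mul(-1, 40)), 81)) = Add(-112, Mul(Add(-34, -40), 81)) = Add(-112, Mul(-74, 81)) = Add(-112, -5994) = -6106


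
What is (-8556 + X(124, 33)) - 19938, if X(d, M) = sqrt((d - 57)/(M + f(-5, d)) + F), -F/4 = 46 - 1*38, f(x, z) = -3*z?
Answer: -28494 + I*sqrt(3700185)/339 ≈ -28494.0 + 5.6743*I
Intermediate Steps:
F = -32 (F = -4*(46 - 1*38) = -4*(46 - 38) = -4*8 = -32)
X(d, M) = sqrt(-32 + (-57 + d)/(M - 3*d)) (X(d, M) = sqrt((d - 57)/(M - 3*d) - 32) = sqrt((-57 + d)/(M - 3*d) - 32) = sqrt(-32 + (-57 + d)/(M - 3*d)))
(-8556 + X(124, 33)) - 19938 = (-8556 + sqrt((-57 - 32*33 + 97*124)/(33 - 3*124))) - 19938 = (-8556 + sqrt((-57 - 1056 + 12028)/(33 - 372))) - 19938 = (-8556 + sqrt(10915/(-339))) - 19938 = (-8556 + sqrt(-1/339*10915)) - 19938 = (-8556 + sqrt(-10915/339)) - 19938 = (-8556 + I*sqrt(3700185)/339) - 19938 = -28494 + I*sqrt(3700185)/339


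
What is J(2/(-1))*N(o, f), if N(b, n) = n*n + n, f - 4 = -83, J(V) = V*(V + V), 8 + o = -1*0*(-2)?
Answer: 49296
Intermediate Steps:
o = -8 (o = -8 - 1*0*(-2) = -8 + 0*(-2) = -8 + 0 = -8)
J(V) = 2*V² (J(V) = V*(2*V) = 2*V²)
f = -79 (f = 4 - 83 = -79)
N(b, n) = n + n² (N(b, n) = n² + n = n + n²)
J(2/(-1))*N(o, f) = (2*(2/(-1))²)*(-79*(1 - 79)) = (2*(2*(-1))²)*(-79*(-78)) = (2*(-2)²)*6162 = (2*4)*6162 = 8*6162 = 49296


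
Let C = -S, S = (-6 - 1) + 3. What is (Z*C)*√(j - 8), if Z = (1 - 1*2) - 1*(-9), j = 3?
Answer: 32*I*√5 ≈ 71.554*I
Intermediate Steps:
Z = 8 (Z = (1 - 2) + 9 = -1 + 9 = 8)
S = -4 (S = -7 + 3 = -4)
C = 4 (C = -1*(-4) = 4)
(Z*C)*√(j - 8) = (8*4)*√(3 - 8) = 32*√(-5) = 32*(I*√5) = 32*I*√5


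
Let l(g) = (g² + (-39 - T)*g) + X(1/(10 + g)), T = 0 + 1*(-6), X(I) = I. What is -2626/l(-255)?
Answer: -643370/17992799 ≈ -0.035757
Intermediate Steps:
T = -6 (T = 0 - 6 = -6)
l(g) = g² + 1/(10 + g) - 33*g (l(g) = (g² + (-39 - 1*(-6))*g) + 1/(10 + g) = (g² + (-39 + 6)*g) + 1/(10 + g) = (g² - 33*g) + 1/(10 + g) = g² + 1/(10 + g) - 33*g)
-2626/l(-255) = -2626*(10 - 255)/(1 - 255*(-33 - 255)*(10 - 255)) = -2626*(-245/(1 - 255*(-288)*(-245))) = -2626*(-245/(1 - 17992800)) = -2626/((-1/245*(-17992799))) = -2626/17992799/245 = -2626*245/17992799 = -643370/17992799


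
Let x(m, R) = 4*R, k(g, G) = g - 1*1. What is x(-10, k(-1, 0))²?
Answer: 64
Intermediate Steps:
k(g, G) = -1 + g (k(g, G) = g - 1 = -1 + g)
x(-10, k(-1, 0))² = (4*(-1 - 1))² = (4*(-2))² = (-8)² = 64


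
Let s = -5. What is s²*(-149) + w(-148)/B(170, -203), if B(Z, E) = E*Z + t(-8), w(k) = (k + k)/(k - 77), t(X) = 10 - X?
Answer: -7227151949/1940175 ≈ -3725.0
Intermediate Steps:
w(k) = 2*k/(-77 + k) (w(k) = (2*k)/(-77 + k) = 2*k/(-77 + k))
B(Z, E) = 18 + E*Z (B(Z, E) = E*Z + (10 - 1*(-8)) = E*Z + (10 + 8) = E*Z + 18 = 18 + E*Z)
s²*(-149) + w(-148)/B(170, -203) = (-5)²*(-149) + (2*(-148)/(-77 - 148))/(18 - 203*170) = 25*(-149) + (2*(-148)/(-225))/(18 - 34510) = -3725 + (2*(-148)*(-1/225))/(-34492) = -3725 + (296/225)*(-1/34492) = -3725 - 74/1940175 = -7227151949/1940175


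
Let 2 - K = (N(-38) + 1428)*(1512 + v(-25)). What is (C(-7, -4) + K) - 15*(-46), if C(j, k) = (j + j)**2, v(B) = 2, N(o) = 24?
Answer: -2197440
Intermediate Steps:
C(j, k) = 4*j**2 (C(j, k) = (2*j)**2 = 4*j**2)
K = -2198326 (K = 2 - (24 + 1428)*(1512 + 2) = 2 - 1452*1514 = 2 - 1*2198328 = 2 - 2198328 = -2198326)
(C(-7, -4) + K) - 15*(-46) = (4*(-7)**2 - 2198326) - 15*(-46) = (4*49 - 2198326) + 690 = (196 - 2198326) + 690 = -2198130 + 690 = -2197440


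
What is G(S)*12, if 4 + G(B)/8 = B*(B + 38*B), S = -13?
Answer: 632352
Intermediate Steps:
G(B) = -32 + 312*B² (G(B) = -32 + 8*(B*(B + 38*B)) = -32 + 8*(B*(39*B)) = -32 + 8*(39*B²) = -32 + 312*B²)
G(S)*12 = (-32 + 312*(-13)²)*12 = (-32 + 312*169)*12 = (-32 + 52728)*12 = 52696*12 = 632352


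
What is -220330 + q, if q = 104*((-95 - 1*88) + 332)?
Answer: -204834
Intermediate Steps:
q = 15496 (q = 104*((-95 - 88) + 332) = 104*(-183 + 332) = 104*149 = 15496)
-220330 + q = -220330 + 15496 = -204834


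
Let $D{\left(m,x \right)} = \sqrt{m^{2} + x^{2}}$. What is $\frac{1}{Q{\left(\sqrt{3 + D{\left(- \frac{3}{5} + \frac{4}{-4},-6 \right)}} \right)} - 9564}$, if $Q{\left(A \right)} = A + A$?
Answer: $- \frac{1}{9564 - 2 \sqrt{3 + \frac{2 \sqrt{241}}{5}}} \approx -0.00010463$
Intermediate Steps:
$Q{\left(A \right)} = 2 A$
$\frac{1}{Q{\left(\sqrt{3 + D{\left(- \frac{3}{5} + \frac{4}{-4},-6 \right)}} \right)} - 9564} = \frac{1}{2 \sqrt{3 + \sqrt{\left(- \frac{3}{5} + \frac{4}{-4}\right)^{2} + \left(-6\right)^{2}}} - 9564} = \frac{1}{2 \sqrt{3 + \sqrt{\left(\left(-3\right) \frac{1}{5} + 4 \left(- \frac{1}{4}\right)\right)^{2} + 36}} - 9564} = \frac{1}{2 \sqrt{3 + \sqrt{\left(- \frac{3}{5} - 1\right)^{2} + 36}} - 9564} = \frac{1}{2 \sqrt{3 + \sqrt{\left(- \frac{8}{5}\right)^{2} + 36}} - 9564} = \frac{1}{2 \sqrt{3 + \sqrt{\frac{64}{25} + 36}} - 9564} = \frac{1}{2 \sqrt{3 + \sqrt{\frac{964}{25}}} - 9564} = \frac{1}{2 \sqrt{3 + \frac{2 \sqrt{241}}{5}} - 9564} = \frac{1}{-9564 + 2 \sqrt{3 + \frac{2 \sqrt{241}}{5}}}$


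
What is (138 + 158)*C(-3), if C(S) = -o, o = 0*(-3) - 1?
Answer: 296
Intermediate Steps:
o = -1 (o = 0 - 1 = -1)
C(S) = 1 (C(S) = -1*(-1) = 1)
(138 + 158)*C(-3) = (138 + 158)*1 = 296*1 = 296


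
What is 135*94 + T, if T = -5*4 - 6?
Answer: 12664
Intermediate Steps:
T = -26 (T = -20 - 6 = -26)
135*94 + T = 135*94 - 26 = 12690 - 26 = 12664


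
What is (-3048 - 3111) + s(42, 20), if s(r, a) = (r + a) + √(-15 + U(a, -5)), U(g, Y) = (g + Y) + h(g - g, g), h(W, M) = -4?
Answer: -6097 + 2*I ≈ -6097.0 + 2.0*I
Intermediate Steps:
U(g, Y) = -4 + Y + g (U(g, Y) = (g + Y) - 4 = (Y + g) - 4 = -4 + Y + g)
s(r, a) = a + r + √(-24 + a) (s(r, a) = (r + a) + √(-15 + (-4 - 5 + a)) = (a + r) + √(-15 + (-9 + a)) = (a + r) + √(-24 + a) = a + r + √(-24 + a))
(-3048 - 3111) + s(42, 20) = (-3048 - 3111) + (20 + 42 + √(-24 + 20)) = -6159 + (20 + 42 + √(-4)) = -6159 + (20 + 42 + 2*I) = -6159 + (62 + 2*I) = -6097 + 2*I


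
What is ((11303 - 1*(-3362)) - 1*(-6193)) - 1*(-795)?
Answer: 21653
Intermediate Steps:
((11303 - 1*(-3362)) - 1*(-6193)) - 1*(-795) = ((11303 + 3362) + 6193) + 795 = (14665 + 6193) + 795 = 20858 + 795 = 21653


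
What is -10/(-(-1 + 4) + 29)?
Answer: -5/13 ≈ -0.38462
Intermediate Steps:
-10/(-(-1 + 4) + 29) = -10/(-1*3 + 29) = -10/(-3 + 29) = -10/26 = -10*1/26 = -5/13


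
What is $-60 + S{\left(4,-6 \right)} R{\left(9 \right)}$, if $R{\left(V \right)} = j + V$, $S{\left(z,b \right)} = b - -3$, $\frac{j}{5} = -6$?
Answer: $3$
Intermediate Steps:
$j = -30$ ($j = 5 \left(-6\right) = -30$)
$S{\left(z,b \right)} = 3 + b$ ($S{\left(z,b \right)} = b + 3 = 3 + b$)
$R{\left(V \right)} = -30 + V$
$-60 + S{\left(4,-6 \right)} R{\left(9 \right)} = -60 + \left(3 - 6\right) \left(-30 + 9\right) = -60 - -63 = -60 + 63 = 3$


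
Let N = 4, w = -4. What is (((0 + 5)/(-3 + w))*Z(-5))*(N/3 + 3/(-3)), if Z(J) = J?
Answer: 25/21 ≈ 1.1905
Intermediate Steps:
(((0 + 5)/(-3 + w))*Z(-5))*(N/3 + 3/(-3)) = (((0 + 5)/(-3 - 4))*(-5))*(4/3 + 3/(-3)) = ((5/(-7))*(-5))*(4*(⅓) + 3*(-⅓)) = ((5*(-⅐))*(-5))*(4/3 - 1) = -5/7*(-5)*(⅓) = (25/7)*(⅓) = 25/21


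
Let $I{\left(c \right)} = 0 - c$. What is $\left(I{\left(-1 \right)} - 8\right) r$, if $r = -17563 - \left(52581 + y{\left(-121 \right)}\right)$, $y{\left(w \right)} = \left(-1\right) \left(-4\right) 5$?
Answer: $491148$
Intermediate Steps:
$I{\left(c \right)} = - c$
$y{\left(w \right)} = 20$ ($y{\left(w \right)} = 4 \cdot 5 = 20$)
$r = -70164$ ($r = -17563 - \left(52581 + 20\right) = -17563 - 52601 = -70164$)
$\left(I{\left(-1 \right)} - 8\right) r = \left(\left(-1\right) \left(-1\right) - 8\right) \left(-70164\right) = \left(1 - 8\right) \left(-70164\right) = \left(-7\right) \left(-70164\right) = 491148$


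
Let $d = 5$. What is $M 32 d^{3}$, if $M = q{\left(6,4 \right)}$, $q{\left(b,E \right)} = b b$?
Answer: $144000$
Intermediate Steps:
$q{\left(b,E \right)} = b^{2}$
$M = 36$ ($M = 6^{2} = 36$)
$M 32 d^{3} = 36 \cdot 32 \cdot 5^{3} = 1152 \cdot 125 = 144000$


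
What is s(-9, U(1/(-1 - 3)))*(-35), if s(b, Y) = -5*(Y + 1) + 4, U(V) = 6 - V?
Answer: 4515/4 ≈ 1128.8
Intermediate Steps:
s(b, Y) = -1 - 5*Y (s(b, Y) = -5*(1 + Y) + 4 = (-5 - 5*Y) + 4 = -1 - 5*Y)
s(-9, U(1/(-1 - 3)))*(-35) = (-1 - 5*(6 - 1/(-1 - 3)))*(-35) = (-1 - 5*(6 - 1/(-4)))*(-35) = (-1 - 5*(6 - 1*(-1/4)))*(-35) = (-1 - 5*(6 + 1/4))*(-35) = (-1 - 5*25/4)*(-35) = (-1 - 125/4)*(-35) = -129/4*(-35) = 4515/4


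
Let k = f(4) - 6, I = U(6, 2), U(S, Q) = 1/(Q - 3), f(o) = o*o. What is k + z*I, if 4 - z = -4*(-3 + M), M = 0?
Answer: 18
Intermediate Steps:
f(o) = o²
U(S, Q) = 1/(-3 + Q)
I = -1 (I = 1/(-3 + 2) = 1/(-1) = -1)
z = -8 (z = 4 - (-4)*(-3 + 0) = 4 - (-4)*(-3) = 4 - 1*12 = 4 - 12 = -8)
k = 10 (k = 4² - 6 = 16 - 6 = 10)
k + z*I = 10 - 8*(-1) = 10 + 8 = 18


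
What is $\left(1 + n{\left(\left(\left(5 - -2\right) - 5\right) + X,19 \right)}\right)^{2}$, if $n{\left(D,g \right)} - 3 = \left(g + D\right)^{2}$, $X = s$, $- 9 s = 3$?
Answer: $\frac{15054400}{81} \approx 1.8586 \cdot 10^{5}$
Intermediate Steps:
$s = - \frac{1}{3}$ ($s = \left(- \frac{1}{9}\right) 3 = - \frac{1}{3} \approx -0.33333$)
$X = - \frac{1}{3} \approx -0.33333$
$n{\left(D,g \right)} = 3 + \left(D + g\right)^{2}$ ($n{\left(D,g \right)} = 3 + \left(g + D\right)^{2} = 3 + \left(D + g\right)^{2}$)
$\left(1 + n{\left(\left(\left(5 - -2\right) - 5\right) + X,19 \right)}\right)^{2} = \left(1 + \left(3 + \left(\left(\left(\left(5 - -2\right) - 5\right) - \frac{1}{3}\right) + 19\right)^{2}\right)\right)^{2} = \left(1 + \left(3 + \left(\left(\left(\left(5 + 2\right) - 5\right) - \frac{1}{3}\right) + 19\right)^{2}\right)\right)^{2} = \left(1 + \left(3 + \left(\left(\left(7 - 5\right) - \frac{1}{3}\right) + 19\right)^{2}\right)\right)^{2} = \left(1 + \left(3 + \left(\left(2 - \frac{1}{3}\right) + 19\right)^{2}\right)\right)^{2} = \left(1 + \left(3 + \left(\frac{5}{3} + 19\right)^{2}\right)\right)^{2} = \left(1 + \left(3 + \left(\frac{62}{3}\right)^{2}\right)\right)^{2} = \left(1 + \left(3 + \frac{3844}{9}\right)\right)^{2} = \left(1 + \frac{3871}{9}\right)^{2} = \left(\frac{3880}{9}\right)^{2} = \frac{15054400}{81}$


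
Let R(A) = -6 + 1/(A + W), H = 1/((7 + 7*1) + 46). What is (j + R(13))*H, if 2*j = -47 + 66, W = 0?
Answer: 31/520 ≈ 0.059615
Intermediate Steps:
j = 19/2 (j = (-47 + 66)/2 = (1/2)*19 = 19/2 ≈ 9.5000)
H = 1/60 (H = 1/((7 + 7) + 46) = 1/(14 + 46) = 1/60 ≈ 0.016667)
R(A) = -6 + 1/A (R(A) = -6 + 1/(A + 0) = -6 + 1/A)
(j + R(13))*H = (19/2 + (-6 + 1/13))*(1/60) = (19/2 - 77/13)*(1/60) = (93/26)*(1/60) = 31/520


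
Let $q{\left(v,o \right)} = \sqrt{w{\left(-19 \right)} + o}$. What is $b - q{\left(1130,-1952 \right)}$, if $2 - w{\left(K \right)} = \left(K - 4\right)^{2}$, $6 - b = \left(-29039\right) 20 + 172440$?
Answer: $408346 - i \sqrt{2479} \approx 4.0835 \cdot 10^{5} - 49.79 i$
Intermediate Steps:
$b = 408346$ ($b = 6 - \left(\left(-29039\right) 20 + 172440\right) = 6 - \left(-580780 + 172440\right) = 6 - -408340 = 6 + 408340 = 408346$)
$w{\left(K \right)} = 2 - \left(-4 + K\right)^{2}$ ($w{\left(K \right)} = 2 - \left(K - 4\right)^{2} = 2 - \left(-4 + K\right)^{2}$)
$q{\left(v,o \right)} = \sqrt{-527 + o}$ ($q{\left(v,o \right)} = \sqrt{\left(2 - \left(-4 - 19\right)^{2}\right) + o} = \sqrt{\left(2 - \left(-23\right)^{2}\right) + o} = \sqrt{\left(2 - 529\right) + o} = \sqrt{-527 + o}$)
$b - q{\left(1130,-1952 \right)} = 408346 - \sqrt{-527 - 1952} = 408346 - \sqrt{-2479} = 408346 - i \sqrt{2479}$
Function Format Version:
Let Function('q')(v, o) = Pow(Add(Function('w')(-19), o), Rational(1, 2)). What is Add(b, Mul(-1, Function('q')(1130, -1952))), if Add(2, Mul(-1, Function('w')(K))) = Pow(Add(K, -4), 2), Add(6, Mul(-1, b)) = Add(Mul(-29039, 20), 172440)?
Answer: Add(408346, Mul(-1, I, Pow(2479, Rational(1, 2)))) ≈ Add(4.0835e+5, Mul(-49.790, I))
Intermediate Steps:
b = 408346 (b = Add(6, Mul(-1, Add(Mul(-29039, 20), 172440))) = Add(6, Mul(-1, Add(-580780, 172440))) = Add(6, Mul(-1, -408340)) = Add(6, 408340) = 408346)
Function('w')(K) = Add(2, Mul(-1, Pow(Add(-4, K), 2))) (Function('w')(K) = Add(2, Mul(-1, Pow(Add(K, -4), 2))) = Add(2, Mul(-1, Pow(Add(-4, K), 2))))
Function('q')(v, o) = Pow(Add(-527, o), Rational(1, 2)) (Function('q')(v, o) = Pow(Add(Add(2, Mul(-1, Pow(Add(-4, -19), 2))), o), Rational(1, 2)) = Pow(Add(Add(2, Mul(-1, Pow(-23, 2))), o), Rational(1, 2)) = Pow(Add(Add(2, Mul(-1, 529)), o), Rational(1, 2)) = Pow(Add(Add(2, -529), o), Rational(1, 2)) = Pow(Add(-527, o), Rational(1, 2)))
Add(b, Mul(-1, Function('q')(1130, -1952))) = Add(408346, Mul(-1, Pow(Add(-527, -1952), Rational(1, 2)))) = Add(408346, Mul(-1, Pow(-2479, Rational(1, 2)))) = Add(408346, Mul(-1, Mul(I, Pow(2479, Rational(1, 2))))) = Add(408346, Mul(-1, I, Pow(2479, Rational(1, 2))))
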